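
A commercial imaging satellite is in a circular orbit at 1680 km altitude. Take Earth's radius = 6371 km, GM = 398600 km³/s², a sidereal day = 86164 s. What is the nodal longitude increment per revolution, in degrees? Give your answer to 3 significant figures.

Semi-major axis a = 6371 + 1680 = 8051 km. Period T = 2π√(a³/μ) = 2π√(8051³/398600) = 7189.3 s = 119.82 min.
During one orbit Earth rotates (7189.3 / 86164) × 360° = 30.04°.

30.0°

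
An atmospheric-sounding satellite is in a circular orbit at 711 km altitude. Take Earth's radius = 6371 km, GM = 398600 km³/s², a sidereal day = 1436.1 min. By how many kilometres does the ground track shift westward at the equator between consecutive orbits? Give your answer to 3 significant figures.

2760 km

Semi-major axis a = 6371 + 711 = 7082 km. Period T = 2π√(a³/μ) = 2π√(7082³/398600) = 5931.2 s = 98.85 min.
During one orbit Earth rotates (5931.2 / 86166) × 360° = 24.78°.
At the equator that is 24.78° × (2π·6371/360) km/° = 24.78 × 111.2 = 2755 km.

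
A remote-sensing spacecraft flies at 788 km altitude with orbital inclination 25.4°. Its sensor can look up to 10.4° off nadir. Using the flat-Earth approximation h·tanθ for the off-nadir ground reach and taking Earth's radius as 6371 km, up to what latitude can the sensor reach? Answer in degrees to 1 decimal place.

26.7°

For a prograde orbit the ground track reaches latitude ±i = ±25.4°.
Sensor half-swath on the ground ≈ 788·tan(10.4°) = 145 km = 1.30° of latitude.
Maximum observable latitude ≈ 25.4 + 1.30 = 26.7°.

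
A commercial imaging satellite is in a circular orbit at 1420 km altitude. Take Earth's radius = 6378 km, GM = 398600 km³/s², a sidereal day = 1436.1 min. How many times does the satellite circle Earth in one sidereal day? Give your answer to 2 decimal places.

Semi-major axis a = 6378 + 1420 = 7798 km. Period T = 2π√(a³/μ) = 2π√(7798³/398600) = 6853.1 s = 114.22 min.
Orbits per sidereal day = 86166 / 6853.1 = 12.573.

12.57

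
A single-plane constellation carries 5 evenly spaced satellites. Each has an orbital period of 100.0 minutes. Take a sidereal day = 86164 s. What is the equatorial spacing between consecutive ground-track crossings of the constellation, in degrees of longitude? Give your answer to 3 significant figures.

T = 100.0 min = 6000.0 s.
Single-satellite node shift = (6000.0/86164) × 360° = 25.07°.
With 5 satellites evenly phased, successive equator crossings are 25.07/5 = 5.014° apart.

5.01°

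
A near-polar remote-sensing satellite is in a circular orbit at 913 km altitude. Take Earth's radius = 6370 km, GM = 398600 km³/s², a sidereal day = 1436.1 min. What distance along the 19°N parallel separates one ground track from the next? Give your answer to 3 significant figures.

Semi-major axis a = 6370 + 913 = 7283 km. Period T = 2π√(a³/μ) = 2π√(7283³/398600) = 6185.5 s = 103.09 min.
Node shift per orbit = (6185.5/86166) × 360° = 25.84°.
Equatorial spacing = 25.84 × 111.2 km/° = 2873 km.
At 19° latitude, spacing = 2873 × cos(19°) = 2717 km.

2720 km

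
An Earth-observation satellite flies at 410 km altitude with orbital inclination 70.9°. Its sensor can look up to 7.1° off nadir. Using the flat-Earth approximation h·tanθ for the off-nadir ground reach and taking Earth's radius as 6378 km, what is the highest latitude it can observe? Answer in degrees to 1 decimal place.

For a prograde orbit the ground track reaches latitude ±i = ±70.9°.
Sensor half-swath on the ground ≈ 410·tan(7.1°) = 51 km = 0.46° of latitude.
Maximum observable latitude ≈ 70.9 + 0.46 = 71.4°.

71.4°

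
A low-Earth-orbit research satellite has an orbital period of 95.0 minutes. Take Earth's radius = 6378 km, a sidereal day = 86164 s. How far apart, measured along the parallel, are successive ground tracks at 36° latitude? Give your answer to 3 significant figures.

2140 km

T = 95.0 min = 5700.0 s.
Node shift per orbit = (5700.0/86164) × 360° = 23.82°.
Equatorial spacing = 23.82 × 111.3 km/° = 2651 km.
At 36° latitude, spacing = 2651 × cos(36°) = 2145 km.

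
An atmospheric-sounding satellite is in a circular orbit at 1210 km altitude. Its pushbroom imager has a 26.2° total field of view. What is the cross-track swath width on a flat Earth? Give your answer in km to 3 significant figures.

Half-angle = 26.2°/2 = 13.1°.
Swath width ≈ 2h·tan(θ/2) = 2 × 1210 × tan(13.1°) = 563.2 km.

563 km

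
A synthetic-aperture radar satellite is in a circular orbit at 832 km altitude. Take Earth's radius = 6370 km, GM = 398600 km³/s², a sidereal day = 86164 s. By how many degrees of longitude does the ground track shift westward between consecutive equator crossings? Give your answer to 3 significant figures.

25.4°

Semi-major axis a = 6370 + 832 = 7202 km. Period T = 2π√(a³/μ) = 2π√(7202³/398600) = 6082.6 s = 101.38 min.
During one orbit Earth rotates (6082.6 / 86164) × 360° = 25.41°.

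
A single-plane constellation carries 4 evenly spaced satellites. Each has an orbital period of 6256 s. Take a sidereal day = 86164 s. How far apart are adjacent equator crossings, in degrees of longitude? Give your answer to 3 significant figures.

Single-satellite node shift = (6256.0/86164) × 360° = 26.14°.
With 4 satellites evenly phased, successive equator crossings are 26.14/4 = 6.535° apart.

6.53°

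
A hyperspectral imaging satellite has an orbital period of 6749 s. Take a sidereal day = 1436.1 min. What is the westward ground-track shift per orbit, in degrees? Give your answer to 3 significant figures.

28.2°

During one orbit Earth rotates (6749.0 / 86166) × 360° = 28.20°.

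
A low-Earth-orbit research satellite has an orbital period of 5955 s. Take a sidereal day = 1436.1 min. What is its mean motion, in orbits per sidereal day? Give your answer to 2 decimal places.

14.47

Orbits per sidereal day = 86166 / 5955.0 = 14.470.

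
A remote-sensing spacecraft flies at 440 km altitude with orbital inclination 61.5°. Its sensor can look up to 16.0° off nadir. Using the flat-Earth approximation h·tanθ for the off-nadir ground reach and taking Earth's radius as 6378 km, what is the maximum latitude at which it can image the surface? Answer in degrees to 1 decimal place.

62.6°

For a prograde orbit the ground track reaches latitude ±i = ±61.5°.
Sensor half-swath on the ground ≈ 440·tan(16.0°) = 126 km = 1.13° of latitude.
Maximum observable latitude ≈ 61.5 + 1.13 = 62.6°.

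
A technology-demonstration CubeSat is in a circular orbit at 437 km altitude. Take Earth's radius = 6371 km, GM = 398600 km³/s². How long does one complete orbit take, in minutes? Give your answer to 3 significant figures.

Semi-major axis a = 6371 + 437 = 6808 km. Period T = 2π√(a³/μ) = 2π√(6808³/398600) = 5590.4 s = 93.17 min.

93.2 min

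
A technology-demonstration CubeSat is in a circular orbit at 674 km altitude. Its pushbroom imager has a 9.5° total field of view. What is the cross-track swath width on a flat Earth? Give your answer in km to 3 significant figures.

112 km

Half-angle = 9.5°/2 = 4.75°.
Swath width ≈ 2h·tan(θ/2) = 2 × 674 × tan(4.75°) = 112.0 km.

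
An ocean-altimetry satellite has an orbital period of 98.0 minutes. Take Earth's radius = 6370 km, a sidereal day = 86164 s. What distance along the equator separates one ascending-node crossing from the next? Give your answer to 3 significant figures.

T = 98.0 min = 5880.0 s.
During one orbit Earth rotates (5880.0 / 86164) × 360° = 24.57°.
At the equator that is 24.57° × (2π·6370/360) km/° = 24.57 × 111.2 = 2731 km.

2730 km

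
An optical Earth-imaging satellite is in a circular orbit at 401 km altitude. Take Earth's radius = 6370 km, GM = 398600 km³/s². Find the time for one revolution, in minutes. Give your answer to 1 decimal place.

Semi-major axis a = 6370 + 401 = 6771 km. Period T = 2π√(a³/μ) = 2π√(6771³/398600) = 5544.9 s = 92.41 min.

92.4 min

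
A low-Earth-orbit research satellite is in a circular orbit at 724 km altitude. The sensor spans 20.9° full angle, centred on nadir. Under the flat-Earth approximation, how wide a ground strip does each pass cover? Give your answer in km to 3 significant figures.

267 km

Half-angle = 20.9°/2 = 10.45°.
Swath width ≈ 2h·tan(θ/2) = 2 × 724 × tan(10.45°) = 267.1 km.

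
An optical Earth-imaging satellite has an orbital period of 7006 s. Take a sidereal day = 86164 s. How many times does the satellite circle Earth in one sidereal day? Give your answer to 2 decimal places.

Orbits per sidereal day = 86164 / 7006.0 = 12.299.

12.30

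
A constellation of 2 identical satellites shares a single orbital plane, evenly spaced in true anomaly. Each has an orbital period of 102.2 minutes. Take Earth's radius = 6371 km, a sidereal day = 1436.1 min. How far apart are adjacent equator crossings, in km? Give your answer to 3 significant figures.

T = 102.2 min = 6132.0 s.
Single-satellite node shift = (6132.0/86166) × 360° = 25.62°.
With 2 satellites evenly phased, successive equator crossings are 25.62/2 = 12.810° apart.
That is 12.810 × 111.2 = 1424 km at the equator.

1420 km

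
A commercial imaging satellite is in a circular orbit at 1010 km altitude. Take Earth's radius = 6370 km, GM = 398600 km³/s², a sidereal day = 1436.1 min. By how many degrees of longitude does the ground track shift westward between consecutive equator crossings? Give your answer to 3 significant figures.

26.4°

Semi-major axis a = 6370 + 1010 = 7380 km. Period T = 2π√(a³/μ) = 2π√(7380³/398600) = 6309.5 s = 105.16 min.
During one orbit Earth rotates (6309.5 / 86166) × 360° = 26.36°.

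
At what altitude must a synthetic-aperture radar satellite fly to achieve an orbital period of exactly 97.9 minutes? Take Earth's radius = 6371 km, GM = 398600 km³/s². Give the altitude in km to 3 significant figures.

665 km

T = 97.9 min = 5874.0 s.
From T = 2π√(a³/μ): a = (μ T²/4π²)^(1/3) = (398600 × 5874.0² / 4π²)^(1/3) = 7036 km.
Altitude h = a − R = 7036 − 6371 = 665 km.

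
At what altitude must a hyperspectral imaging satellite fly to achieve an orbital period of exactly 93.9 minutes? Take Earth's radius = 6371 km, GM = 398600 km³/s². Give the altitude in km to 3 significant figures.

T = 93.9 min = 5634.0 s.
From T = 2π√(a³/μ): a = (μ T²/4π²)^(1/3) = (398600 × 5634.0² / 4π²)^(1/3) = 6843 km.
Altitude h = a − R = 6843 − 6371 = 472 km.

472 km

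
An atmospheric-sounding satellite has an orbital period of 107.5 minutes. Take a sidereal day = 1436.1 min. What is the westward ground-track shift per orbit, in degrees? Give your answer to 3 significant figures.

26.9°

T = 107.5 min = 6450.0 s.
During one orbit Earth rotates (6450.0 / 86166) × 360° = 26.95°.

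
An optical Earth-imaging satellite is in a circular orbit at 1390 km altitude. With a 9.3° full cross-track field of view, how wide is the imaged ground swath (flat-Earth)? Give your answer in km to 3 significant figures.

226 km

Half-angle = 9.3°/2 = 4.65°.
Swath width ≈ 2h·tan(θ/2) = 2 × 1390 × tan(4.65°) = 226.1 km.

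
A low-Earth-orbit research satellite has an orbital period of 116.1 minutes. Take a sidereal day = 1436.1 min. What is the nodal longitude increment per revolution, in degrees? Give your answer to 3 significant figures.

29.1°

T = 116.1 min = 6966.0 s.
During one orbit Earth rotates (6966.0 / 86166) × 360° = 29.10°.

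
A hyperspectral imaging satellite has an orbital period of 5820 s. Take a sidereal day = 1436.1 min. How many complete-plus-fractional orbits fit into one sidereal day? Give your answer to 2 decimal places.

Orbits per sidereal day = 86166 / 5820.0 = 14.805.

14.81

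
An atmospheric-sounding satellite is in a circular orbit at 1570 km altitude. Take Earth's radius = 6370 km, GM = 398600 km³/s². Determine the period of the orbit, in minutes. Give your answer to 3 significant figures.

117 min

Semi-major axis a = 6370 + 1570 = 7940 km. Period T = 2π√(a³/μ) = 2π√(7940³/398600) = 7041.1 s = 117.35 min.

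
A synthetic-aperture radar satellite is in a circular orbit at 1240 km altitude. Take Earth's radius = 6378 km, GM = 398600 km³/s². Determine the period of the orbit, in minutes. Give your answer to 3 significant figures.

Semi-major axis a = 6378 + 1240 = 7618 km. Period T = 2π√(a³/μ) = 2π√(7618³/398600) = 6617.2 s = 110.29 min.

110 min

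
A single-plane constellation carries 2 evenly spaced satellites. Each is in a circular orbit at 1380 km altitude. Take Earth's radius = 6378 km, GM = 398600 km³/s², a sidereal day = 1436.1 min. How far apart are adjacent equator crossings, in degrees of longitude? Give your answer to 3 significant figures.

Semi-major axis a = 6378 + 1380 = 7758 km. Period T = 2π√(a³/μ) = 2π√(7758³/398600) = 6800.4 s = 113.34 min.
Single-satellite node shift = (6800.4/86166) × 360° = 28.41°.
With 2 satellites evenly phased, successive equator crossings are 28.41/2 = 14.206° apart.

14.2°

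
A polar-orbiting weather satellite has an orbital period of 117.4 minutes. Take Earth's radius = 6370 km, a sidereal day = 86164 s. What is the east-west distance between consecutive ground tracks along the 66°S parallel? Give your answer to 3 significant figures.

T = 117.4 min = 7044.0 s.
Node shift per orbit = (7044.0/86164) × 360° = 29.43°.
Equatorial spacing = 29.43 × 111.2 km/° = 3272 km.
At 66° latitude, spacing = 3272 × cos(66°) = 1331 km.

1330 km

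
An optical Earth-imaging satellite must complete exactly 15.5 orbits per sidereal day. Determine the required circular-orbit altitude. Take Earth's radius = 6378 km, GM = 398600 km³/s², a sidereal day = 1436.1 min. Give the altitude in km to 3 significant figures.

Required period T = 86166 / 15.5 = 5559.1 s.
From T = 2π√(a³/μ): a = (μ T²/4π²)^(1/3) = (398600 × 5559.1² / 4π²)^(1/3) = 6783 km.
Altitude h = a − R = 6783 − 6378 = 405 km.

405 km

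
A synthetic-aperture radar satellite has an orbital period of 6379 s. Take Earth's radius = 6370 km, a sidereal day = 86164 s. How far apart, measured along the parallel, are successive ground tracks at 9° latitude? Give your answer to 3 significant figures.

Node shift per orbit = (6379.0/86164) × 360° = 26.65°.
Equatorial spacing = 26.65 × 111.2 km/° = 2963 km.
At 9° latitude, spacing = 2963 × cos(9°) = 2927 km.

2930 km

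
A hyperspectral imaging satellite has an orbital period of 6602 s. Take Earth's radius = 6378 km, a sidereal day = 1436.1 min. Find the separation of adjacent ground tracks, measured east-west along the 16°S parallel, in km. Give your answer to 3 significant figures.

Node shift per orbit = (6602.0/86166) × 360° = 27.58°.
Equatorial spacing = 27.58 × 111.3 km/° = 3070 km.
At 16° latitude, spacing = 3070 × cos(16°) = 2952 km.

2950 km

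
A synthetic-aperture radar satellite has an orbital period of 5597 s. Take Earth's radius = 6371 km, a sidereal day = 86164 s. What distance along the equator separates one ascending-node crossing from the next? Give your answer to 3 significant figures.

2600 km

During one orbit Earth rotates (5597.0 / 86164) × 360° = 23.38°.
At the equator that is 23.38° × (2π·6371/360) km/° = 23.38 × 111.2 = 2600 km.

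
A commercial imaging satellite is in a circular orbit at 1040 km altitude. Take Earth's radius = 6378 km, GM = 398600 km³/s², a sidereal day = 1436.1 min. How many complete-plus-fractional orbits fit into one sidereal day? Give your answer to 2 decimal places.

13.55

Semi-major axis a = 6378 + 1040 = 7418 km. Period T = 2π√(a³/μ) = 2π√(7418³/398600) = 6358.3 s = 105.97 min.
Orbits per sidereal day = 86166 / 6358.3 = 13.552.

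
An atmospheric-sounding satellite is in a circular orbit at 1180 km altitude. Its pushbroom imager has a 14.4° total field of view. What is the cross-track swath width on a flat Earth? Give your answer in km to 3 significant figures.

298 km

Half-angle = 14.4°/2 = 7.2°.
Swath width ≈ 2h·tan(θ/2) = 2 × 1180 × tan(7.2°) = 298.1 km.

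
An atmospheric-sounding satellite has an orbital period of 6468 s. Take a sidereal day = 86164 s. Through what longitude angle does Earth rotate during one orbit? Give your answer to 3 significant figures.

During one orbit Earth rotates (6468.0 / 86164) × 360° = 27.02°.

27.0°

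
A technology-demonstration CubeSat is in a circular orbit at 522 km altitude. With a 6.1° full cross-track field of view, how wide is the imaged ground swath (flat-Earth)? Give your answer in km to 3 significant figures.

55.6 km

Half-angle = 6.1°/2 = 3.05°.
Swath width ≈ 2h·tan(θ/2) = 2 × 522 × tan(3.05°) = 55.6 km.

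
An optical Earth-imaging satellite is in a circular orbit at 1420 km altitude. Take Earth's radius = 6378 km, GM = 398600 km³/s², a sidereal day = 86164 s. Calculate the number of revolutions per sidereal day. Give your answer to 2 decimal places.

Semi-major axis a = 6378 + 1420 = 7798 km. Period T = 2π√(a³/μ) = 2π√(7798³/398600) = 6853.1 s = 114.22 min.
Orbits per sidereal day = 86164 / 6853.1 = 12.573.

12.57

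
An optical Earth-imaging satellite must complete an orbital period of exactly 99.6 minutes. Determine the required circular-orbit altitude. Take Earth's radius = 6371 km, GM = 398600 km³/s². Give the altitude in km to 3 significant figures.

T = 99.6 min = 5976.0 s.
From T = 2π√(a³/μ): a = (μ T²/4π²)^(1/3) = (398600 × 5976.0² / 4π²)^(1/3) = 7118 km.
Altitude h = a − R = 7118 − 6371 = 747 km.

747 km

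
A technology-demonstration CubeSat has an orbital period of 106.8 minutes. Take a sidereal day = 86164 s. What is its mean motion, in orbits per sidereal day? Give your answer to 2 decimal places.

13.45

T = 106.8 min = 6408.0 s.
Orbits per sidereal day = 86164 / 6408.0 = 13.446.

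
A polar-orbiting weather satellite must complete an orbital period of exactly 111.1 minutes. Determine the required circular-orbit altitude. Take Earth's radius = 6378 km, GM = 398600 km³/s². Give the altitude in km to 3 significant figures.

1280 km

T = 111.1 min = 6666.0 s.
From T = 2π√(a³/μ): a = (μ T²/4π²)^(1/3) = (398600 × 6666.0² / 4π²)^(1/3) = 7655 km.
Altitude h = a − R = 7655 − 6378 = 1277 km.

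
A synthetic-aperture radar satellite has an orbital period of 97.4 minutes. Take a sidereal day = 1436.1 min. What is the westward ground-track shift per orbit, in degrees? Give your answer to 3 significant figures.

24.4°

T = 97.4 min = 5844.0 s.
During one orbit Earth rotates (5844.0 / 86166) × 360° = 24.42°.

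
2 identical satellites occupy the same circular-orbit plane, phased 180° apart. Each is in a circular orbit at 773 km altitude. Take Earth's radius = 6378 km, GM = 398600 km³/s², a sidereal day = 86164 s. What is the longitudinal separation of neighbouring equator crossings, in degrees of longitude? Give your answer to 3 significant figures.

Semi-major axis a = 6378 + 773 = 7151 km. Period T = 2π√(a³/μ) = 2π√(7151³/398600) = 6018.1 s = 100.30 min.
Single-satellite node shift = (6018.1/86164) × 360° = 25.14°.
With 2 satellites evenly phased, successive equator crossings are 25.14/2 = 12.572° apart.

12.6°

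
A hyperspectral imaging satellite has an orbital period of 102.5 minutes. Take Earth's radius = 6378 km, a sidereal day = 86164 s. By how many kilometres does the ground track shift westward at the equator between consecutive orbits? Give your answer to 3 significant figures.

2860 km

T = 102.5 min = 6150.0 s.
During one orbit Earth rotates (6150.0 / 86164) × 360° = 25.70°.
At the equator that is 25.70° × (2π·6378/360) km/° = 25.70 × 111.3 = 2860 km.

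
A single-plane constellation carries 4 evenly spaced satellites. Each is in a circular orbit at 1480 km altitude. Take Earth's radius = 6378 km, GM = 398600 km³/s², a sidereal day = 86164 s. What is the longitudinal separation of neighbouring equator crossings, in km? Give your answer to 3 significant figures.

806 km

Semi-major axis a = 6378 + 1480 = 7858 km. Period T = 2π√(a³/μ) = 2π√(7858³/398600) = 6932.3 s = 115.54 min.
Single-satellite node shift = (6932.3/86164) × 360° = 28.96°.
With 4 satellites evenly phased, successive equator crossings are 28.96/4 = 7.241° apart.
That is 7.241 × 111.3 = 806 km at the equator.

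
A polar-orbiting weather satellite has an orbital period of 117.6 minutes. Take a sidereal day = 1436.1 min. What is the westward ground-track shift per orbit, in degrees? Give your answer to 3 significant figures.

29.5°

T = 117.6 min = 7056.0 s.
During one orbit Earth rotates (7056.0 / 86166) × 360° = 29.48°.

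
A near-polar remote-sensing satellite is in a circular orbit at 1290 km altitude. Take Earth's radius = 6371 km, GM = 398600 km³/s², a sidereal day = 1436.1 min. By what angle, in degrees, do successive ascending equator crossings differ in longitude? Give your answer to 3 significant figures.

27.9°

Semi-major axis a = 6371 + 1290 = 7661 km. Period T = 2π√(a³/μ) = 2π√(7661³/398600) = 6673.3 s = 111.22 min.
During one orbit Earth rotates (6673.3 / 86166) × 360° = 27.88°.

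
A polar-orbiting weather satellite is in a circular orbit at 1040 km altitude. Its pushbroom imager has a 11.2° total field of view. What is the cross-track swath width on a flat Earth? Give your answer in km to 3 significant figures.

204 km

Half-angle = 11.2°/2 = 5.6°.
Swath width ≈ 2h·tan(θ/2) = 2 × 1040 × tan(5.6°) = 203.9 km.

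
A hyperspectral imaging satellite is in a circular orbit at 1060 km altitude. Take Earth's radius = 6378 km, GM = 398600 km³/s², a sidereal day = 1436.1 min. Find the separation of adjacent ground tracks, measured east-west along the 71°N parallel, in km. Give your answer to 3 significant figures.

967 km

Semi-major axis a = 6378 + 1060 = 7438 km. Period T = 2π√(a³/μ) = 2π√(7438³/398600) = 6384.0 s = 106.40 min.
Node shift per orbit = (6384.0/86166) × 360° = 26.67°.
Equatorial spacing = 26.67 × 111.3 km/° = 2969 km.
At 71° latitude, spacing = 2969 × cos(71°) = 967 km.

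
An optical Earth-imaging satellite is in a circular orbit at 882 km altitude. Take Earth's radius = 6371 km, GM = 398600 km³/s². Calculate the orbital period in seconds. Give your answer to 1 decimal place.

6147.3 seconds

Semi-major axis a = 6371 + 882 = 7253 km. Period T = 2π√(a³/μ) = 2π√(7253³/398600) = 6147.3 s = 102.46 min.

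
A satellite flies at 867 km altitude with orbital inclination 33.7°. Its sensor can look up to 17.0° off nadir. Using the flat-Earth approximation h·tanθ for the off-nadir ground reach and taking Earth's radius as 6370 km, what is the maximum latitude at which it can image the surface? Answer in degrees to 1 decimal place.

36.1°

For a prograde orbit the ground track reaches latitude ±i = ±33.7°.
Sensor half-swath on the ground ≈ 867·tan(17.0°) = 265 km = 2.38° of latitude.
Maximum observable latitude ≈ 33.7 + 2.38 = 36.1°.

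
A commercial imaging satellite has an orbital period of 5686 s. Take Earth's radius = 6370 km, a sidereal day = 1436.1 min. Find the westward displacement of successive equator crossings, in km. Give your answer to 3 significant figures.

2640 km

During one orbit Earth rotates (5686.0 / 86166) × 360° = 23.76°.
At the equator that is 23.76° × (2π·6370/360) km/° = 23.76 × 111.2 = 2641 km.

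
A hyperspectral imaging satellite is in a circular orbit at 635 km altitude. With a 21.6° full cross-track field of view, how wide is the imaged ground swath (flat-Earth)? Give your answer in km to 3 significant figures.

242 km

Half-angle = 21.6°/2 = 10.8°.
Swath width ≈ 2h·tan(θ/2) = 2 × 635 × tan(10.8°) = 242.3 km.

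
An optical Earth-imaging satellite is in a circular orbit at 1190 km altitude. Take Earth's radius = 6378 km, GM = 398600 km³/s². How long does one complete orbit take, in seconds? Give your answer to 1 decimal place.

6552.1 seconds

Semi-major axis a = 6378 + 1190 = 7568 km. Period T = 2π√(a³/μ) = 2π√(7568³/398600) = 6552.1 s = 109.20 min.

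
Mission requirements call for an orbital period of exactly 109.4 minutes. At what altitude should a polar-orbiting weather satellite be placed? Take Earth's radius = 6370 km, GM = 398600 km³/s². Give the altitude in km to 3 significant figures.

1210 km

T = 109.4 min = 6564.0 s.
From T = 2π√(a³/μ): a = (μ T²/4π²)^(1/3) = (398600 × 6564.0² / 4π²)^(1/3) = 7577 km.
Altitude h = a − R = 7577 − 6370 = 1207 km.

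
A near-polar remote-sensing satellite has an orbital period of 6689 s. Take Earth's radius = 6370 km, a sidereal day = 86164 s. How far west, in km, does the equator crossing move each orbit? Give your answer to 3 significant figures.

3110 km

During one orbit Earth rotates (6689.0 / 86164) × 360° = 27.95°.
At the equator that is 27.95° × (2π·6370/360) km/° = 27.95 × 111.2 = 3107 km.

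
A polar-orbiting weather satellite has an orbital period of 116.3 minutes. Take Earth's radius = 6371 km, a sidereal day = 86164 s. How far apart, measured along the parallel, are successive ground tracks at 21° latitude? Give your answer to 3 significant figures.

T = 116.3 min = 6978.0 s.
Node shift per orbit = (6978.0/86164) × 360° = 29.15°.
Equatorial spacing = 29.15 × 111.2 km/° = 3242 km.
At 21° latitude, spacing = 3242 × cos(21°) = 3027 km.

3030 km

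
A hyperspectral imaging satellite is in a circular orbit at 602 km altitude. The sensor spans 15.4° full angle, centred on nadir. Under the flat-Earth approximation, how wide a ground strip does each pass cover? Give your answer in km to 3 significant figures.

Half-angle = 15.4°/2 = 7.7°.
Swath width ≈ 2h·tan(θ/2) = 2 × 602 × tan(7.7°) = 162.8 km.

163 km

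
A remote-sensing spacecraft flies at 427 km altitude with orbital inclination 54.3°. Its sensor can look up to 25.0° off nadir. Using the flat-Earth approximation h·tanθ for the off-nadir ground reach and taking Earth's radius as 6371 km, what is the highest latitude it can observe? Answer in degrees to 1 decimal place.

For a prograde orbit the ground track reaches latitude ±i = ±54.3°.
Sensor half-swath on the ground ≈ 427·tan(25.0°) = 199 km = 1.79° of latitude.
Maximum observable latitude ≈ 54.3 + 1.79 = 56.1°.

56.1°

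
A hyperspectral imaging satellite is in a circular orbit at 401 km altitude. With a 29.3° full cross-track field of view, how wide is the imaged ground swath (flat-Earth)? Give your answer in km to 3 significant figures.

210 km

Half-angle = 29.3°/2 = 14.65°.
Swath width ≈ 2h·tan(θ/2) = 2 × 401 × tan(14.65°) = 209.7 km.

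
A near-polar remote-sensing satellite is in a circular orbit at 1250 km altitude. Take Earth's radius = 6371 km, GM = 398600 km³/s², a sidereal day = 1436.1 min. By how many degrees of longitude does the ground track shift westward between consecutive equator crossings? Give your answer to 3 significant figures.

Semi-major axis a = 6371 + 1250 = 7621 km. Period T = 2π√(a³/μ) = 2π√(7621³/398600) = 6621.1 s = 110.35 min.
During one orbit Earth rotates (6621.1 / 86166) × 360° = 27.66°.

27.7°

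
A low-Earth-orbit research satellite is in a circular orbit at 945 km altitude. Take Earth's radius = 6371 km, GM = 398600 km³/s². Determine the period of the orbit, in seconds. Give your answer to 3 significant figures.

Semi-major axis a = 6371 + 945 = 7316 km. Period T = 2π√(a³/μ) = 2π√(7316³/398600) = 6227.6 s = 103.79 min.

6230 seconds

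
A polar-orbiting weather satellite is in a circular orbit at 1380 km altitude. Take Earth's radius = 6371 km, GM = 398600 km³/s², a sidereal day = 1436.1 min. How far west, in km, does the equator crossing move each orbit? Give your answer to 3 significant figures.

3160 km

Semi-major axis a = 6371 + 1380 = 7751 km. Period T = 2π√(a³/μ) = 2π√(7751³/398600) = 6791.2 s = 113.19 min.
During one orbit Earth rotates (6791.2 / 86166) × 360° = 28.37°.
At the equator that is 28.37° × (2π·6371/360) km/° = 28.37 × 111.2 = 3155 km.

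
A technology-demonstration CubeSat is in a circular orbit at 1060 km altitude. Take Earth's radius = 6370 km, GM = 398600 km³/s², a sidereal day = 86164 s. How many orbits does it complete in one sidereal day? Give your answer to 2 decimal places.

13.52

Semi-major axis a = 6370 + 1060 = 7430 km. Period T = 2π√(a³/μ) = 2π√(7430³/398600) = 6373.7 s = 106.23 min.
Orbits per sidereal day = 86164 / 6373.7 = 13.519.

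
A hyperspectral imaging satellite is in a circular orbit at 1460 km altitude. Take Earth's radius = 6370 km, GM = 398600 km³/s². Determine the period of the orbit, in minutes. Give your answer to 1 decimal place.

Semi-major axis a = 6370 + 1460 = 7830 km. Period T = 2π√(a³/μ) = 2π√(7830³/398600) = 6895.3 s = 114.92 min.

114.9 min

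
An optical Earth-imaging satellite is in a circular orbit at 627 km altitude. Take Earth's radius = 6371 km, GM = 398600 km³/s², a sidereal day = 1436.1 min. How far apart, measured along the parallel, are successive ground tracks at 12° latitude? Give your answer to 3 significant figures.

2650 km

Semi-major axis a = 6371 + 627 = 6998 km. Period T = 2π√(a³/μ) = 2π√(6998³/398600) = 5826.0 s = 97.10 min.
Node shift per orbit = (5826.0/86166) × 360° = 24.34°.
Equatorial spacing = 24.34 × 111.2 km/° = 2707 km.
At 12° latitude, spacing = 2707 × cos(12°) = 2647 km.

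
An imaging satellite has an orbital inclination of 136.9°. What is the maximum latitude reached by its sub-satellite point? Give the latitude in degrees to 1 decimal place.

Retrograde orbit: the ground track reaches ±(180° − i) = ±(180 − 136.9) = ±43.1°.

43.1°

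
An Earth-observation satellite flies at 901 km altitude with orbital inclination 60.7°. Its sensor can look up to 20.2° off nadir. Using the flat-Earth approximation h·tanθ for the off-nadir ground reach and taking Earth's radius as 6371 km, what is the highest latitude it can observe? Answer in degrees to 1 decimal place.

For a prograde orbit the ground track reaches latitude ±i = ±60.7°.
Sensor half-swath on the ground ≈ 901·tan(20.2°) = 332 km = 2.98° of latitude.
Maximum observable latitude ≈ 60.7 + 2.98 = 63.7°.

63.7°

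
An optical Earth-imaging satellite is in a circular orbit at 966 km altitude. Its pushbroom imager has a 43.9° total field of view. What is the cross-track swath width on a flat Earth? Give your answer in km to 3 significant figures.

779 km

Half-angle = 43.9°/2 = 21.95°.
Swath width ≈ 2h·tan(θ/2) = 2 × 966 × tan(21.95°) = 778.6 km.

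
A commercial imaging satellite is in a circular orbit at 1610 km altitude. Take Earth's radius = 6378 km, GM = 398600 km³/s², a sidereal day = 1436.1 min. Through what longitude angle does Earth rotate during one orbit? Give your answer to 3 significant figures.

29.7°

Semi-major axis a = 6378 + 1610 = 7988 km. Period T = 2π√(a³/μ) = 2π√(7988³/398600) = 7105.1 s = 118.42 min.
During one orbit Earth rotates (7105.1 / 86166) × 360° = 29.68°.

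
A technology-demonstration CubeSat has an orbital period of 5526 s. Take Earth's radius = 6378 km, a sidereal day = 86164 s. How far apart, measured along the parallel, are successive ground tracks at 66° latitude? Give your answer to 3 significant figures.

Node shift per orbit = (5526.0/86164) × 360° = 23.09°.
Equatorial spacing = 23.09 × 111.3 km/° = 2570 km.
At 66° latitude, spacing = 2570 × cos(66°) = 1045 km.

1050 km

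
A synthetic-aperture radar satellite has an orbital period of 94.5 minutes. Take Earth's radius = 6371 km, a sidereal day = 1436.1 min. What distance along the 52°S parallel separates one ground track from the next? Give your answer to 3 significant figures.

1620 km

T = 94.5 min = 5670.0 s.
Node shift per orbit = (5670.0/86166) × 360° = 23.69°.
Equatorial spacing = 23.69 × 111.2 km/° = 2634 km.
At 52° latitude, spacing = 2634 × cos(52°) = 1622 km.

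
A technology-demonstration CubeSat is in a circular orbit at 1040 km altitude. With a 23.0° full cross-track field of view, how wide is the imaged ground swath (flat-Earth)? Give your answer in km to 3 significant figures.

Half-angle = 23.0°/2 = 11.5°.
Swath width ≈ 2h·tan(θ/2) = 2 × 1040 × tan(11.5°) = 423.2 km.

423 km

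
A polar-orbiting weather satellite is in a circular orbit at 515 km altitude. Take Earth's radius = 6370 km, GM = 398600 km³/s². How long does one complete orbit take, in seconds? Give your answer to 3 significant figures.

Semi-major axis a = 6370 + 515 = 6885 km. Period T = 2π√(a³/μ) = 2π√(6885³/398600) = 5685.5 s = 94.76 min.

5690 seconds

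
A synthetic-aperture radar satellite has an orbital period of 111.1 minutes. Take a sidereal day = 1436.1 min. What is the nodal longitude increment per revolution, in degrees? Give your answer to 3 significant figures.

27.9°

T = 111.1 min = 6666.0 s.
During one orbit Earth rotates (6666.0 / 86166) × 360° = 27.85°.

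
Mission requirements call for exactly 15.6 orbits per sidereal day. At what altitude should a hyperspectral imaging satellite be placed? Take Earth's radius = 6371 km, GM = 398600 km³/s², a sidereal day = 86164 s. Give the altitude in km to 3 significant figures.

Required period T = 86164 / 15.6 = 5523.3 s.
From T = 2π√(a³/μ): a = (μ T²/4π²)^(1/3) = (398600 × 5523.3² / 4π²)^(1/3) = 6753 km.
Altitude h = a − R = 6753 − 6371 = 382 km.

382 km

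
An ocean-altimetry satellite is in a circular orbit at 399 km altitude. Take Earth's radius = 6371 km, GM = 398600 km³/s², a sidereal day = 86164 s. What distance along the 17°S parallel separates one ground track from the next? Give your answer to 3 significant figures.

2460 km

Semi-major axis a = 6371 + 399 = 6770 km. Period T = 2π√(a³/μ) = 2π√(6770³/398600) = 5543.6 s = 92.39 min.
Node shift per orbit = (5543.6/86164) × 360° = 23.16°.
Equatorial spacing = 23.16 × 111.2 km/° = 2575 km.
At 17° latitude, spacing = 2575 × cos(17°) = 2463 km.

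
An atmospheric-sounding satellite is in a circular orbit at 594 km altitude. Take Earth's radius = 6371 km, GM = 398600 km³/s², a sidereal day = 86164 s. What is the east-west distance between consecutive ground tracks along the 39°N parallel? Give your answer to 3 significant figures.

2090 km

Semi-major axis a = 6371 + 594 = 6965 km. Period T = 2π√(a³/μ) = 2π√(6965³/398600) = 5784.9 s = 96.41 min.
Node shift per orbit = (5784.9/86164) × 360° = 24.17°.
Equatorial spacing = 24.17 × 111.2 km/° = 2688 km.
At 39° latitude, spacing = 2688 × cos(39°) = 2089 km.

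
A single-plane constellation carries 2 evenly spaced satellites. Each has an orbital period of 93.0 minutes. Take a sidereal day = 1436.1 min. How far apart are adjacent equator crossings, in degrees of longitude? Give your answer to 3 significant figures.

T = 93.0 min = 5580.0 s.
Single-satellite node shift = (5580.0/86166) × 360° = 23.31°.
With 2 satellites evenly phased, successive equator crossings are 23.31/2 = 11.657° apart.

11.7°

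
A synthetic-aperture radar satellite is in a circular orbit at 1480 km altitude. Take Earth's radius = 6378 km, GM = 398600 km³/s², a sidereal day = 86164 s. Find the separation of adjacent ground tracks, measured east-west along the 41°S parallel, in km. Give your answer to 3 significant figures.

2430 km

Semi-major axis a = 6378 + 1480 = 7858 km. Period T = 2π√(a³/μ) = 2π√(7858³/398600) = 6932.3 s = 115.54 min.
Node shift per orbit = (6932.3/86164) × 360° = 28.96°.
Equatorial spacing = 28.96 × 111.3 km/° = 3224 km.
At 41° latitude, spacing = 3224 × cos(41°) = 2433 km.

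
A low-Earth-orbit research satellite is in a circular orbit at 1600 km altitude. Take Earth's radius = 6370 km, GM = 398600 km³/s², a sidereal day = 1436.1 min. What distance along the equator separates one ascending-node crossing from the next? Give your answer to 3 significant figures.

Semi-major axis a = 6370 + 1600 = 7970 km. Period T = 2π√(a³/μ) = 2π√(7970³/398600) = 7081.1 s = 118.02 min.
During one orbit Earth rotates (7081.1 / 86166) × 360° = 29.58°.
At the equator that is 29.58° × (2π·6370/360) km/° = 29.58 × 111.2 = 3289 km.

3290 km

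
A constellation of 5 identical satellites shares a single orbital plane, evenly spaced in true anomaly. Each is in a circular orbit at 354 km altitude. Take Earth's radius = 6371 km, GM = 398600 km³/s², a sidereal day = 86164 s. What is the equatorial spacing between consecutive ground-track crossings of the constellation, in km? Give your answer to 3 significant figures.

Semi-major axis a = 6371 + 354 = 6725 km. Period T = 2π√(a³/μ) = 2π√(6725³/398600) = 5488.4 s = 91.47 min.
Single-satellite node shift = (5488.4/86164) × 360° = 22.93°.
With 5 satellites evenly phased, successive equator crossings are 22.93/5 = 4.586° apart.
That is 4.586 × 111.2 = 510 km at the equator.

510 km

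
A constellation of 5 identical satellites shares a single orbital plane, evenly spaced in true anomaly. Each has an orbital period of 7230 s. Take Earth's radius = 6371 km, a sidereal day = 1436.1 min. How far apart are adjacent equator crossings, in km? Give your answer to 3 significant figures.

672 km

Single-satellite node shift = (7230.0/86166) × 360° = 30.21°.
With 5 satellites evenly phased, successive equator crossings are 30.21/5 = 6.041° apart.
That is 6.041 × 111.2 = 672 km at the equator.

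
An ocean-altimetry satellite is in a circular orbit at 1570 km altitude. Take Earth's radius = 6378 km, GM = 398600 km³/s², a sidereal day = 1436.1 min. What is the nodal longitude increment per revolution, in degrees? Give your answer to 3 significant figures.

29.5°

Semi-major axis a = 6378 + 1570 = 7948 km. Period T = 2π√(a³/μ) = 2π√(7948³/398600) = 7051.8 s = 117.53 min.
During one orbit Earth rotates (7051.8 / 86166) × 360° = 29.46°.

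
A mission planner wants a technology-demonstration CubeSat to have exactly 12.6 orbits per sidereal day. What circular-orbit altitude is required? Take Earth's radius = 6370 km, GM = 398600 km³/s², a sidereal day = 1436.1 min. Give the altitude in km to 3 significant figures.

Required period T = 86166 / 12.6 = 6838.6 s.
From T = 2π√(a³/μ): a = (μ T²/4π²)^(1/3) = (398600 × 6838.6² / 4π²)^(1/3) = 7787 km.
Altitude h = a − R = 7787 − 6370 = 1417 km.

1420 km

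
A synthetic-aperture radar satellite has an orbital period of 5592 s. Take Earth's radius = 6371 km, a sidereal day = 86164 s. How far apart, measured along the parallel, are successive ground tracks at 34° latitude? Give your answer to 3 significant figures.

2150 km

Node shift per orbit = (5592.0/86164) × 360° = 23.36°.
Equatorial spacing = 23.36 × 111.2 km/° = 2598 km.
At 34° latitude, spacing = 2598 × cos(34°) = 2154 km.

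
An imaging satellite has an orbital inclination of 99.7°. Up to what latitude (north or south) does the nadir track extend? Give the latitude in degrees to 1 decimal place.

Retrograde orbit: the ground track reaches ±(180° − i) = ±(180 − 99.7) = ±80.3°.

80.3°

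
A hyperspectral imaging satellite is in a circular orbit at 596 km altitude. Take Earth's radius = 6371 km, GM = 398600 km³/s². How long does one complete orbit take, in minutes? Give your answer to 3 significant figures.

96.5 min

Semi-major axis a = 6371 + 596 = 6967 km. Period T = 2π√(a³/μ) = 2π√(6967³/398600) = 5787.4 s = 96.46 min.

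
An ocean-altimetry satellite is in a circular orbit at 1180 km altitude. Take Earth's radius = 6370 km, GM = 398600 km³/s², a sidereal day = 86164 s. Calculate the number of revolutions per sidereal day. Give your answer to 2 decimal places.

13.20

Semi-major axis a = 6370 + 1180 = 7550 km. Period T = 2π√(a³/μ) = 2π√(7550³/398600) = 6528.8 s = 108.81 min.
Orbits per sidereal day = 86164 / 6528.8 = 13.198.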